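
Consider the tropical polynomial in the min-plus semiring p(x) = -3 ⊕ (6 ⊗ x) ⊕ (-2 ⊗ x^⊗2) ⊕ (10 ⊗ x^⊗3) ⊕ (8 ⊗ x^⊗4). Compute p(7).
p(7) = -3

A tropical monomial a ⊗ x^⊗i evaluates to a + i · x. Evaluating each term at x = 7:
  Term 0 contributes -3 + 0 · 7 = -3
  Term 1 contributes 6 + 1 · 7 = 13
  Term 2 contributes -2 + 2 · 7 = 12
  Term 3 contributes 10 + 3 · 7 = 31
  Term 4 contributes 8 + 4 · 7 = 36
p(7) = ⊕ of these = min[-3, 13, 12, 31, 36] = -3.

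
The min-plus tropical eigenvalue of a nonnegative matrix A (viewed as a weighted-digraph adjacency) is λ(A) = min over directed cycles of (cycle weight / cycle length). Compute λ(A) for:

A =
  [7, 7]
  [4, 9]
λ(A) = 11/2

Enumerate directed cycles and compute their means (weight / length). Sample:
  cycle 0 → 0: weight = 7, length = 1, mean = 7/1 ≈ 7.000
  cycle 1 → 1: weight = 9, length = 1, mean = 9/1 ≈ 9.000
  cycle 0 → 1 → 0: weight = 11, length = 2, mean = 11/2 ≈ 5.500
  cycle 1 → 0 → 1: weight = 11, length = 2, mean = 11/2 ≈ 5.500
Minimum mean = 5.500, attained e.g. along the cycle 0 → 1 → 0 with weight 11 and length 2. So λ(A) = 11/2 = 11/2.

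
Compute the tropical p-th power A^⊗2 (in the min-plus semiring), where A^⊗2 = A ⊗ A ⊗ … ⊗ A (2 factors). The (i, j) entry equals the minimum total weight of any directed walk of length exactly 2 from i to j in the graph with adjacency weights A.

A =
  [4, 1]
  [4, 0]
A^⊗2 =
  [5, 1]
  [4, 0]

Each entry (A^⊗2)_ij equals the minimum over all length-2 walks i = v_0 → v_1 → … → v_2 = j of Σ_t A[v_t][v_{t+1}]. For example, for (i, j) = (0, 1) we minimise over 2 possible intermediate vertex sequences; the minimum is 1, attained along the walk 0 → 1 → 1.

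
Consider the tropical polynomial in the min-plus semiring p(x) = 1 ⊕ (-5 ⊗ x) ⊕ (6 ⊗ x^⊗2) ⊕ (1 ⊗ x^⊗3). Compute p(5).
p(5) = 0

A tropical monomial a ⊗ x^⊗i evaluates to a + i · x. Evaluating each term at x = 5:
  Term 0 contributes 1 + 0 · 5 = 1
  Term 1 contributes -5 + 1 · 5 = 0
  Term 2 contributes 6 + 2 · 5 = 16
  Term 3 contributes 1 + 3 · 5 = 16
p(5) = ⊕ of these = min[1, 0, 16, 16] = 0.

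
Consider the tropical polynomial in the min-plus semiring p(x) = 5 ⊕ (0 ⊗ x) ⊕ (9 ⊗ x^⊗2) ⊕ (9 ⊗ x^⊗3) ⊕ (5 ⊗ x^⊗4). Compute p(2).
p(2) = 2

A tropical monomial a ⊗ x^⊗i evaluates to a + i · x. Evaluating each term at x = 2:
  Term 0 contributes 5 + 0 · 2 = 5
  Term 1 contributes 0 + 1 · 2 = 2
  Term 2 contributes 9 + 2 · 2 = 13
  Term 3 contributes 9 + 3 · 2 = 15
  Term 4 contributes 5 + 4 · 2 = 13
p(2) = ⊕ of these = min[5, 2, 13, 15, 13] = 2.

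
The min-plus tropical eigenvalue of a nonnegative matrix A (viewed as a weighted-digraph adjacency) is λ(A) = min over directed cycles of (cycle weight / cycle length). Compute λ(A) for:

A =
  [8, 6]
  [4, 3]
λ(A) = 3

Enumerate directed cycles and compute their means (weight / length). Sample:
  cycle 0 → 0: weight = 8, length = 1, mean = 8/1 ≈ 8.000
  cycle 1 → 1: weight = 3, length = 1, mean = 3/1 ≈ 3.000
  cycle 0 → 1 → 0: weight = 10, length = 2, mean = 10/2 ≈ 5.000
  cycle 1 → 0 → 1: weight = 10, length = 2, mean = 10/2 ≈ 5.000
Minimum mean = 3.000, attained e.g. along the cycle 1 → 1 with weight 3 and length 1. So λ(A) = 3/1 = 3.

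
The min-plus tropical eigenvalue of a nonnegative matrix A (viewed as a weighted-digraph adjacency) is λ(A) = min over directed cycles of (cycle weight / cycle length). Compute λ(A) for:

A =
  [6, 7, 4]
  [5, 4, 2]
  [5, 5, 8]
λ(A) = 7/2

Enumerate directed cycles and compute their means (weight / length). Sample:
  cycle 0 → 0: weight = 6, length = 1, mean = 6/1 ≈ 6.000
  cycle 1 → 1: weight = 4, length = 1, mean = 4/1 ≈ 4.000
  cycle 2 → 2: weight = 8, length = 1, mean = 8/1 ≈ 8.000
  cycle 0 → 1 → 0: weight = 12, length = 2, mean = 12/2 ≈ 6.000
  cycle 0 → 2 → 0: weight = 9, length = 2, mean = 9/2 ≈ 4.500
  cycle 1 → 0 → 1: weight = 12, length = 2, mean = 12/2 ≈ 6.000
Minimum mean = 3.500, attained e.g. along the cycle 1 → 2 → 1 with weight 7 and length 2. So λ(A) = 7/2 = 7/2.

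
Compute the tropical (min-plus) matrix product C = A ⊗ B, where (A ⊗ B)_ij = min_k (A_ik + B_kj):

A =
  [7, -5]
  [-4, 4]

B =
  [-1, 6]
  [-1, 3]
A ⊗ B =
  [-6, -2]
  [-5, 2]

Apply the min-plus product entry-by-entry:
  C[0][0] = min over k of (A[0][0] + B[0][0] = 7 + -1 = 6, A[0][1] + B[1][0] = -5 + -1 = -6) = -6 (attained at k = 1)
  C[0][1] = min over k of (A[0][0] + B[0][1] = 7 + 6 = 13, A[0][1] + B[1][1] = -5 + 3 = -2) = -2 (attained at k = 1)
  C[1][0] = min over k of (A[1][0] + B[0][0] = -4 + -1 = -5, A[1][1] + B[1][0] = 4 + -1 = 3) = -5 (attained at k = 0)
  C[1][1] = min over k of (A[1][0] + B[0][1] = -4 + 6 = 2, A[1][1] + B[1][1] = 4 + 3 = 7) = 2 (attained at k = 0)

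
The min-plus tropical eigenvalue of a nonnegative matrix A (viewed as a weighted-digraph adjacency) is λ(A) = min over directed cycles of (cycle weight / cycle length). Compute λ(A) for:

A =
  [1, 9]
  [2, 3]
λ(A) = 1

Enumerate directed cycles and compute their means (weight / length). Sample:
  cycle 0 → 0: weight = 1, length = 1, mean = 1/1 ≈ 1.000
  cycle 1 → 1: weight = 3, length = 1, mean = 3/1 ≈ 3.000
  cycle 0 → 1 → 0: weight = 11, length = 2, mean = 11/2 ≈ 5.500
  cycle 1 → 0 → 1: weight = 11, length = 2, mean = 11/2 ≈ 5.500
Minimum mean = 1.000, attained e.g. along the cycle 0 → 0 with weight 1 and length 1. So λ(A) = 1/1 = 1.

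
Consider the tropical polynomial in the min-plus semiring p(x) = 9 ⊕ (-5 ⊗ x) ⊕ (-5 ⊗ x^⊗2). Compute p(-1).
p(-1) = -7

A tropical monomial a ⊗ x^⊗i evaluates to a + i · x. Evaluating each term at x = -1:
  Term 0 contributes 9 + 0 · -1 = 9
  Term 1 contributes -5 + 1 · -1 = -6
  Term 2 contributes -5 + 2 · -1 = -7
p(-1) = ⊕ of these = min[9, -6, -7] = -7.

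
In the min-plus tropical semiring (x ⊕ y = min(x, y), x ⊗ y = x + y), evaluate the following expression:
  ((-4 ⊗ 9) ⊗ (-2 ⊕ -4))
((-4 ⊗ 9) ⊗ (-2 ⊕ -4)) = 1

Expand innermost to outermost. Recall ⊕ takes the minimum of its arguments and ⊗ takes their sum. Working out the expression ((-4 ⊗ 9) ⊗ (-2 ⊕ -4)) gives 1.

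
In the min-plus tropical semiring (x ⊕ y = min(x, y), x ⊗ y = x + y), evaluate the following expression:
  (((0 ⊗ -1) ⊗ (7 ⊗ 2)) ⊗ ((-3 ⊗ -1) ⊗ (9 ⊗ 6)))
(((0 ⊗ -1) ⊗ (7 ⊗ 2)) ⊗ ((-3 ⊗ -1) ⊗ (9 ⊗ 6))) = 19

Expand innermost to outermost. Recall ⊕ takes the minimum of its arguments and ⊗ takes their sum. Working out the expression (((0 ⊗ -1) ⊗ (7 ⊗ 2)) ⊗ ((-3 ⊗ -1) ⊗ (9 ⊗ 6))) gives 19.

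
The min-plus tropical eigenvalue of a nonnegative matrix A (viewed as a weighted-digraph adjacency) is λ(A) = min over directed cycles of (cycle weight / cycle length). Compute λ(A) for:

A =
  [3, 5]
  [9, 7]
λ(A) = 3

Enumerate directed cycles and compute their means (weight / length). Sample:
  cycle 0 → 0: weight = 3, length = 1, mean = 3/1 ≈ 3.000
  cycle 1 → 1: weight = 7, length = 1, mean = 7/1 ≈ 7.000
  cycle 0 → 1 → 0: weight = 14, length = 2, mean = 14/2 ≈ 7.000
  cycle 1 → 0 → 1: weight = 14, length = 2, mean = 14/2 ≈ 7.000
Minimum mean = 3.000, attained e.g. along the cycle 0 → 0 with weight 3 and length 1. So λ(A) = 3/1 = 3.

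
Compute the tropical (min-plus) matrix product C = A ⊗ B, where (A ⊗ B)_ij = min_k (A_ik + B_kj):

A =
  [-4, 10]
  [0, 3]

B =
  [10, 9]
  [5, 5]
A ⊗ B =
  [6, 5]
  [8, 8]

Apply the min-plus product entry-by-entry:
  C[0][0] = min over k of (A[0][0] + B[0][0] = -4 + 10 = 6, A[0][1] + B[1][0] = 10 + 5 = 15) = 6 (attained at k = 0)
  C[0][1] = min over k of (A[0][0] + B[0][1] = -4 + 9 = 5, A[0][1] + B[1][1] = 10 + 5 = 15) = 5 (attained at k = 0)
  C[1][0] = min over k of (A[1][0] + B[0][0] = 0 + 10 = 10, A[1][1] + B[1][0] = 3 + 5 = 8) = 8 (attained at k = 1)
  C[1][1] = min over k of (A[1][0] + B[0][1] = 0 + 9 = 9, A[1][1] + B[1][1] = 3 + 5 = 8) = 8 (attained at k = 1)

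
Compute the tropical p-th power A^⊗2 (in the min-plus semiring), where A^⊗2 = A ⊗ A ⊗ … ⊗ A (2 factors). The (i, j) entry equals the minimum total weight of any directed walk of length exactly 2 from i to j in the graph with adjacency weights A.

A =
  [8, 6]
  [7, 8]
A^⊗2 =
  [13, 14]
  [15, 13]

Each entry (A^⊗2)_ij equals the minimum over all length-2 walks i = v_0 → v_1 → … → v_2 = j of Σ_t A[v_t][v_{t+1}]. For example, for (i, j) = (0, 1) we minimise over 2 possible intermediate vertex sequences; the minimum is 14, attained along the walk 0 → 0 → 1.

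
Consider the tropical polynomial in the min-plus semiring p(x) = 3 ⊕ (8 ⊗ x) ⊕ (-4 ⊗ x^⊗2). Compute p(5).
p(5) = 3

A tropical monomial a ⊗ x^⊗i evaluates to a + i · x. Evaluating each term at x = 5:
  Term 0 contributes 3 + 0 · 5 = 3
  Term 1 contributes 8 + 1 · 5 = 13
  Term 2 contributes -4 + 2 · 5 = 6
p(5) = ⊕ of these = min[3, 13, 6] = 3.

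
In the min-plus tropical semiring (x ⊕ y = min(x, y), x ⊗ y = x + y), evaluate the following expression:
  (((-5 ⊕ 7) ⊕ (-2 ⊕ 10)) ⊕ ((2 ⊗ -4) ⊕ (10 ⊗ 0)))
(((-5 ⊕ 7) ⊕ (-2 ⊕ 10)) ⊕ ((2 ⊗ -4) ⊕ (10 ⊗ 0))) = -5

Expand innermost to outermost. Recall ⊕ takes the minimum of its arguments and ⊗ takes their sum. Working out the expression (((-5 ⊕ 7) ⊕ (-2 ⊕ 10)) ⊕ ((2 ⊗ -4) ⊕ (10 ⊗ 0))) gives -5.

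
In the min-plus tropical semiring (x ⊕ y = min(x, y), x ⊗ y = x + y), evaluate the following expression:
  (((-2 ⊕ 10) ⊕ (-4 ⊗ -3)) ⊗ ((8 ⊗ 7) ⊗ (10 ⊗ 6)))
(((-2 ⊕ 10) ⊕ (-4 ⊗ -3)) ⊗ ((8 ⊗ 7) ⊗ (10 ⊗ 6))) = 24

Expand innermost to outermost. Recall ⊕ takes the minimum of its arguments and ⊗ takes their sum. Working out the expression (((-2 ⊕ 10) ⊕ (-4 ⊗ -3)) ⊗ ((8 ⊗ 7) ⊗ (10 ⊗ 6))) gives 24.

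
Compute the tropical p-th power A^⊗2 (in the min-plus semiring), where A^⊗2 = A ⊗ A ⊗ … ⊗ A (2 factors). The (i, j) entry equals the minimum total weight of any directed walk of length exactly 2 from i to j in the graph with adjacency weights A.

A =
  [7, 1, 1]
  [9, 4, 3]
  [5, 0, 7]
A^⊗2 =
  [6, 1, 4]
  [8, 3, 7]
  [9, 4, 3]

Each entry (A^⊗2)_ij equals the minimum over all length-2 walks i = v_0 → v_1 → … → v_2 = j of Σ_t A[v_t][v_{t+1}]. For example, for (i, j) = (0, 2) we minimise over 3 possible intermediate vertex sequences; the minimum is 4, attained along the walk 0 → 1 → 2.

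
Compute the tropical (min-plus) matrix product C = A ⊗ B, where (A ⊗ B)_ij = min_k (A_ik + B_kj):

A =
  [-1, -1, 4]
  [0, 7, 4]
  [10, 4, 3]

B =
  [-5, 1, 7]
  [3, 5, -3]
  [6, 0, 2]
A ⊗ B =
  [-6, 0, -4]
  [-5, 1, 4]
  [5, 3, 1]

Apply the min-plus product entry-by-entry:
  C[0][0] = min over k of (A[0][0] + B[0][0] = -1 + -5 = -6, A[0][1] + B[1][0] = -1 + 3 = 2, A[0][2] + B[2][0] = 4 + 6 = 10) = -6 (attained at k = 0)
  C[0][1] = min over k of (A[0][0] + B[0][1] = -1 + 1 = 0, A[0][1] + B[1][1] = -1 + 5 = 4, A[0][2] + B[2][1] = 4 + 0 = 4) = 0 (attained at k = 0)
  C[0][2] = min over k of (A[0][0] + B[0][2] = -1 + 7 = 6, A[0][1] + B[1][2] = -1 + -3 = -4, A[0][2] + B[2][2] = 4 + 2 = 6) = -4 (attained at k = 1)
  C[1][0] = min over k of (A[1][0] + B[0][0] = 0 + -5 = -5, A[1][1] + B[1][0] = 7 + 3 = 10, A[1][2] + B[2][0] = 4 + 6 = 10) = -5 (attained at k = 0)
  C[1][1] = min over k of (A[1][0] + B[0][1] = 0 + 1 = 1, A[1][1] + B[1][1] = 7 + 5 = 12, A[1][2] + B[2][1] = 4 + 0 = 4) = 1 (attained at k = 0)
  C[1][2] = min over k of (A[1][0] + B[0][2] = 0 + 7 = 7, A[1][1] + B[1][2] = 7 + -3 = 4, A[1][2] + B[2][2] = 4 + 2 = 6) = 4 (attained at k = 1)
  C[2][0] = min over k of (A[2][0] + B[0][0] = 10 + -5 = 5, A[2][1] + B[1][0] = 4 + 3 = 7, A[2][2] + B[2][0] = 3 + 6 = 9) = 5 (attained at k = 0)
  C[2][1] = min over k of (A[2][0] + B[0][1] = 10 + 1 = 11, A[2][1] + B[1][1] = 4 + 5 = 9, A[2][2] + B[2][1] = 3 + 0 = 3) = 3 (attained at k = 2)
  C[2][2] = min over k of (A[2][0] + B[0][2] = 10 + 7 = 17, A[2][1] + B[1][2] = 4 + -3 = 1, A[2][2] + B[2][2] = 3 + 2 = 5) = 1 (attained at k = 1)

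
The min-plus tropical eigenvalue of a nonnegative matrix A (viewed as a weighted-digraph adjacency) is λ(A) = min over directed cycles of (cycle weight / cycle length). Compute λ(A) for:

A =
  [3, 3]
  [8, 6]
λ(A) = 3

Enumerate directed cycles and compute their means (weight / length). Sample:
  cycle 0 → 0: weight = 3, length = 1, mean = 3/1 ≈ 3.000
  cycle 1 → 1: weight = 6, length = 1, mean = 6/1 ≈ 6.000
  cycle 0 → 1 → 0: weight = 11, length = 2, mean = 11/2 ≈ 5.500
  cycle 1 → 0 → 1: weight = 11, length = 2, mean = 11/2 ≈ 5.500
Minimum mean = 3.000, attained e.g. along the cycle 0 → 0 with weight 3 and length 1. So λ(A) = 3/1 = 3.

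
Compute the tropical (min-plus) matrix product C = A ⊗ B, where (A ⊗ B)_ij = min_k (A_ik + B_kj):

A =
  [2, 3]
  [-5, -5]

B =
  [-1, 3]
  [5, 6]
A ⊗ B =
  [1, 5]
  [-6, -2]

Apply the min-plus product entry-by-entry:
  C[0][0] = min over k of (A[0][0] + B[0][0] = 2 + -1 = 1, A[0][1] + B[1][0] = 3 + 5 = 8) = 1 (attained at k = 0)
  C[0][1] = min over k of (A[0][0] + B[0][1] = 2 + 3 = 5, A[0][1] + B[1][1] = 3 + 6 = 9) = 5 (attained at k = 0)
  C[1][0] = min over k of (A[1][0] + B[0][0] = -5 + -1 = -6, A[1][1] + B[1][0] = -5 + 5 = 0) = -6 (attained at k = 0)
  C[1][1] = min over k of (A[1][0] + B[0][1] = -5 + 3 = -2, A[1][1] + B[1][1] = -5 + 6 = 1) = -2 (attained at k = 0)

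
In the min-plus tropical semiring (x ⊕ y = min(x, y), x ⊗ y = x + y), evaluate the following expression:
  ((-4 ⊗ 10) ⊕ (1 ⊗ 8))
((-4 ⊗ 10) ⊕ (1 ⊗ 8)) = 6

Expand innermost to outermost. Recall ⊕ takes the minimum of its arguments and ⊗ takes their sum. Working out the expression ((-4 ⊗ 10) ⊕ (1 ⊗ 8)) gives 6.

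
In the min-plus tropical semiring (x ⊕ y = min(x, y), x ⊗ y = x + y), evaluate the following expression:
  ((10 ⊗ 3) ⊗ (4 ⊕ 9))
((10 ⊗ 3) ⊗ (4 ⊕ 9)) = 17

Expand innermost to outermost. Recall ⊕ takes the minimum of its arguments and ⊗ takes their sum. Working out the expression ((10 ⊗ 3) ⊗ (4 ⊕ 9)) gives 17.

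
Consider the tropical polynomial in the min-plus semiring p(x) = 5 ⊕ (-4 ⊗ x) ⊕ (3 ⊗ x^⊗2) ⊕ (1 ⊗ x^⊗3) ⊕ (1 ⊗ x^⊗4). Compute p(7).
p(7) = 3

A tropical monomial a ⊗ x^⊗i evaluates to a + i · x. Evaluating each term at x = 7:
  Term 0 contributes 5 + 0 · 7 = 5
  Term 1 contributes -4 + 1 · 7 = 3
  Term 2 contributes 3 + 2 · 7 = 17
  Term 3 contributes 1 + 3 · 7 = 22
  Term 4 contributes 1 + 4 · 7 = 29
p(7) = ⊕ of these = min[5, 3, 17, 22, 29] = 3.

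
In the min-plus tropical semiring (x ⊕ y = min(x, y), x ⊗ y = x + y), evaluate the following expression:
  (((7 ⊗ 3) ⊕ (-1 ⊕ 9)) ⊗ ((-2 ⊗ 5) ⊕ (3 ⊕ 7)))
(((7 ⊗ 3) ⊕ (-1 ⊕ 9)) ⊗ ((-2 ⊗ 5) ⊕ (3 ⊕ 7))) = 2

Expand innermost to outermost. Recall ⊕ takes the minimum of its arguments and ⊗ takes their sum. Working out the expression (((7 ⊗ 3) ⊕ (-1 ⊕ 9)) ⊗ ((-2 ⊗ 5) ⊕ (3 ⊕ 7))) gives 2.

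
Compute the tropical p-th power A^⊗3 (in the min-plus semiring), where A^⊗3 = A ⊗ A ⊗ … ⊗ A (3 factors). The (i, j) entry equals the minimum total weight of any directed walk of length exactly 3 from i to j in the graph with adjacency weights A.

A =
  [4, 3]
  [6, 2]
A^⊗3 =
  [11, 7]
  [10, 6]

Each entry (A^⊗3)_ij equals the minimum over all length-3 walks i = v_0 → v_1 → … → v_3 = j of Σ_t A[v_t][v_{t+1}]. For example, for (i, j) = (0, 1) we minimise over 4 possible intermediate vertex sequences; the minimum is 7, attained along the walk 0 → 1 → 1 → 1.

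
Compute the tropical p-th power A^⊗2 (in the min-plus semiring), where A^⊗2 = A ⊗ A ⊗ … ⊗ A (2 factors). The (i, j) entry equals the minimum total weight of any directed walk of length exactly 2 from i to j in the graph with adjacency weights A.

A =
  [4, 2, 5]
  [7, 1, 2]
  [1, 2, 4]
A^⊗2 =
  [6, 3, 4]
  [3, 2, 3]
  [5, 3, 4]

Each entry (A^⊗2)_ij equals the minimum over all length-2 walks i = v_0 → v_1 → … → v_2 = j of Σ_t A[v_t][v_{t+1}]. For example, for (i, j) = (0, 2) we minimise over 3 possible intermediate vertex sequences; the minimum is 4, attained along the walk 0 → 1 → 2.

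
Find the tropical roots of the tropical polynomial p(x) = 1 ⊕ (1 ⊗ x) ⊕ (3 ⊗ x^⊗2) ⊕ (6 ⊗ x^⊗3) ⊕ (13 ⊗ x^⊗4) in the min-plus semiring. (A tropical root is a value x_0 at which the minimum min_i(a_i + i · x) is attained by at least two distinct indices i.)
Roots: {-7, -3, -2, 0}

Each tropical root is a break point of the lower envelope of the lines y = a_i + i · x (there are 5 lines, with slopes 0, 1, ..., 4). Only the lines that attain the minimum somewhere contribute to roots; other lines are dominated. Here the surviving (envelope) indices are i = 4, i = 3, i = 2, i = 1, i = 0.
Intersections between consecutive envelope lines give the roots: for adjacent envelope indices i < j the intersection is x = (a_i − a_j) / (j − i). Reading off the sorted break points: {-7, -3, -2, 0}.
Verification: at each break x_0, at least two indices attain the minimum of min_i(a_i + i · x_0).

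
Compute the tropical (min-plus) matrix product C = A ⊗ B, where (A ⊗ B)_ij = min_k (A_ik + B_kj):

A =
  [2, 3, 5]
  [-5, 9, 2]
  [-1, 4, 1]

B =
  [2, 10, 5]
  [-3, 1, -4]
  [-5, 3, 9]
A ⊗ B =
  [0, 4, -1]
  [-3, 5, 0]
  [-4, 4, 0]

Apply the min-plus product entry-by-entry:
  C[0][0] = min over k of (A[0][0] + B[0][0] = 2 + 2 = 4, A[0][1] + B[1][0] = 3 + -3 = 0, A[0][2] + B[2][0] = 5 + -5 = 0) = 0 (attained at k = 1)
  C[0][1] = min over k of (A[0][0] + B[0][1] = 2 + 10 = 12, A[0][1] + B[1][1] = 3 + 1 = 4, A[0][2] + B[2][1] = 5 + 3 = 8) = 4 (attained at k = 1)
  C[0][2] = min over k of (A[0][0] + B[0][2] = 2 + 5 = 7, A[0][1] + B[1][2] = 3 + -4 = -1, A[0][2] + B[2][2] = 5 + 9 = 14) = -1 (attained at k = 1)
  C[1][0] = min over k of (A[1][0] + B[0][0] = -5 + 2 = -3, A[1][1] + B[1][0] = 9 + -3 = 6, A[1][2] + B[2][0] = 2 + -5 = -3) = -3 (attained at k = 0)
  C[1][1] = min over k of (A[1][0] + B[0][1] = -5 + 10 = 5, A[1][1] + B[1][1] = 9 + 1 = 10, A[1][2] + B[2][1] = 2 + 3 = 5) = 5 (attained at k = 0)
  C[1][2] = min over k of (A[1][0] + B[0][2] = -5 + 5 = 0, A[1][1] + B[1][2] = 9 + -4 = 5, A[1][2] + B[2][2] = 2 + 9 = 11) = 0 (attained at k = 0)
  C[2][0] = min over k of (A[2][0] + B[0][0] = -1 + 2 = 1, A[2][1] + B[1][0] = 4 + -3 = 1, A[2][2] + B[2][0] = 1 + -5 = -4) = -4 (attained at k = 2)
  C[2][1] = min over k of (A[2][0] + B[0][1] = -1 + 10 = 9, A[2][1] + B[1][1] = 4 + 1 = 5, A[2][2] + B[2][1] = 1 + 3 = 4) = 4 (attained at k = 2)
  C[2][2] = min over k of (A[2][0] + B[0][2] = -1 + 5 = 4, A[2][1] + B[1][2] = 4 + -4 = 0, A[2][2] + B[2][2] = 1 + 9 = 10) = 0 (attained at k = 1)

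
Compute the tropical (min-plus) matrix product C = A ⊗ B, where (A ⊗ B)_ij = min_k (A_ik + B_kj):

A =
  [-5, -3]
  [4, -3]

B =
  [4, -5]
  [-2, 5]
A ⊗ B =
  [-5, -10]
  [-5, -1]

Apply the min-plus product entry-by-entry:
  C[0][0] = min over k of (A[0][0] + B[0][0] = -5 + 4 = -1, A[0][1] + B[1][0] = -3 + -2 = -5) = -5 (attained at k = 1)
  C[0][1] = min over k of (A[0][0] + B[0][1] = -5 + -5 = -10, A[0][1] + B[1][1] = -3 + 5 = 2) = -10 (attained at k = 0)
  C[1][0] = min over k of (A[1][0] + B[0][0] = 4 + 4 = 8, A[1][1] + B[1][0] = -3 + -2 = -5) = -5 (attained at k = 1)
  C[1][1] = min over k of (A[1][0] + B[0][1] = 4 + -5 = -1, A[1][1] + B[1][1] = -3 + 5 = 2) = -1 (attained at k = 0)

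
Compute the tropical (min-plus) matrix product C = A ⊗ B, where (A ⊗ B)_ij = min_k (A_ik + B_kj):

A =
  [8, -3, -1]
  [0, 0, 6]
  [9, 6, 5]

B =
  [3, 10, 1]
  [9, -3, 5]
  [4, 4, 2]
A ⊗ B =
  [3, -6, 1]
  [3, -3, 1]
  [9, 3, 7]

Apply the min-plus product entry-by-entry:
  C[0][0] = min over k of (A[0][0] + B[0][0] = 8 + 3 = 11, A[0][1] + B[1][0] = -3 + 9 = 6, A[0][2] + B[2][0] = -1 + 4 = 3) = 3 (attained at k = 2)
  C[0][1] = min over k of (A[0][0] + B[0][1] = 8 + 10 = 18, A[0][1] + B[1][1] = -3 + -3 = -6, A[0][2] + B[2][1] = -1 + 4 = 3) = -6 (attained at k = 1)
  C[0][2] = min over k of (A[0][0] + B[0][2] = 8 + 1 = 9, A[0][1] + B[1][2] = -3 + 5 = 2, A[0][2] + B[2][2] = -1 + 2 = 1) = 1 (attained at k = 2)
  C[1][0] = min over k of (A[1][0] + B[0][0] = 0 + 3 = 3, A[1][1] + B[1][0] = 0 + 9 = 9, A[1][2] + B[2][0] = 6 + 4 = 10) = 3 (attained at k = 0)
  C[1][1] = min over k of (A[1][0] + B[0][1] = 0 + 10 = 10, A[1][1] + B[1][1] = 0 + -3 = -3, A[1][2] + B[2][1] = 6 + 4 = 10) = -3 (attained at k = 1)
  C[1][2] = min over k of (A[1][0] + B[0][2] = 0 + 1 = 1, A[1][1] + B[1][2] = 0 + 5 = 5, A[1][2] + B[2][2] = 6 + 2 = 8) = 1 (attained at k = 0)
  C[2][0] = min over k of (A[2][0] + B[0][0] = 9 + 3 = 12, A[2][1] + B[1][0] = 6 + 9 = 15, A[2][2] + B[2][0] = 5 + 4 = 9) = 9 (attained at k = 2)
  C[2][1] = min over k of (A[2][0] + B[0][1] = 9 + 10 = 19, A[2][1] + B[1][1] = 6 + -3 = 3, A[2][2] + B[2][1] = 5 + 4 = 9) = 3 (attained at k = 1)
  C[2][2] = min over k of (A[2][0] + B[0][2] = 9 + 1 = 10, A[2][1] + B[1][2] = 6 + 5 = 11, A[2][2] + B[2][2] = 5 + 2 = 7) = 7 (attained at k = 2)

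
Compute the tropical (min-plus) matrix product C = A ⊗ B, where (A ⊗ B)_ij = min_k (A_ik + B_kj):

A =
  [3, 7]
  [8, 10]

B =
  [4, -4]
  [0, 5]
A ⊗ B =
  [7, -1]
  [10, 4]

Apply the min-plus product entry-by-entry:
  C[0][0] = min over k of (A[0][0] + B[0][0] = 3 + 4 = 7, A[0][1] + B[1][0] = 7 + 0 = 7) = 7 (attained at k = 0)
  C[0][1] = min over k of (A[0][0] + B[0][1] = 3 + -4 = -1, A[0][1] + B[1][1] = 7 + 5 = 12) = -1 (attained at k = 0)
  C[1][0] = min over k of (A[1][0] + B[0][0] = 8 + 4 = 12, A[1][1] + B[1][0] = 10 + 0 = 10) = 10 (attained at k = 1)
  C[1][1] = min over k of (A[1][0] + B[0][1] = 8 + -4 = 4, A[1][1] + B[1][1] = 10 + 5 = 15) = 4 (attained at k = 0)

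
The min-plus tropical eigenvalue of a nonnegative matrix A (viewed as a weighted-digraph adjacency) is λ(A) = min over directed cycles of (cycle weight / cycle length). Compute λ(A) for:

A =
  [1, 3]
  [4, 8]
λ(A) = 1

Enumerate directed cycles and compute their means (weight / length). Sample:
  cycle 0 → 0: weight = 1, length = 1, mean = 1/1 ≈ 1.000
  cycle 1 → 1: weight = 8, length = 1, mean = 8/1 ≈ 8.000
  cycle 0 → 1 → 0: weight = 7, length = 2, mean = 7/2 ≈ 3.500
  cycle 1 → 0 → 1: weight = 7, length = 2, mean = 7/2 ≈ 3.500
Minimum mean = 1.000, attained e.g. along the cycle 0 → 0 with weight 1 and length 1. So λ(A) = 1/1 = 1.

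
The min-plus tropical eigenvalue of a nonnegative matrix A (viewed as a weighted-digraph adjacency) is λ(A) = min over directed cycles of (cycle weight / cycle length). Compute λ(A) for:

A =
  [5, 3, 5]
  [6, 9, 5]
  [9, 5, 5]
λ(A) = 9/2

Enumerate directed cycles and compute their means (weight / length). Sample:
  cycle 0 → 0: weight = 5, length = 1, mean = 5/1 ≈ 5.000
  cycle 1 → 1: weight = 9, length = 1, mean = 9/1 ≈ 9.000
  cycle 2 → 2: weight = 5, length = 1, mean = 5/1 ≈ 5.000
  cycle 0 → 1 → 0: weight = 9, length = 2, mean = 9/2 ≈ 4.500
  cycle 0 → 2 → 0: weight = 14, length = 2, mean = 14/2 ≈ 7.000
  cycle 1 → 0 → 1: weight = 9, length = 2, mean = 9/2 ≈ 4.500
Minimum mean = 4.500, attained e.g. along the cycle 0 → 1 → 0 with weight 9 and length 2. So λ(A) = 9/2 = 9/2.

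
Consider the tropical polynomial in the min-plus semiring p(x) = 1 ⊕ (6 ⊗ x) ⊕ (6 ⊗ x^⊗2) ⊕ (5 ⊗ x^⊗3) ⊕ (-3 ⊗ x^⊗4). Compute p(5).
p(5) = 1

A tropical monomial a ⊗ x^⊗i evaluates to a + i · x. Evaluating each term at x = 5:
  Term 0 contributes 1 + 0 · 5 = 1
  Term 1 contributes 6 + 1 · 5 = 11
  Term 2 contributes 6 + 2 · 5 = 16
  Term 3 contributes 5 + 3 · 5 = 20
  Term 4 contributes -3 + 4 · 5 = 17
p(5) = ⊕ of these = min[1, 11, 16, 20, 17] = 1.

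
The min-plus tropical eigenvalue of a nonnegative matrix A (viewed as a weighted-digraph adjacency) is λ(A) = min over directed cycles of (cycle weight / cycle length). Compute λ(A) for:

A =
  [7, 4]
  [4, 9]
λ(A) = 4

Enumerate directed cycles and compute their means (weight / length). Sample:
  cycle 0 → 0: weight = 7, length = 1, mean = 7/1 ≈ 7.000
  cycle 1 → 1: weight = 9, length = 1, mean = 9/1 ≈ 9.000
  cycle 0 → 1 → 0: weight = 8, length = 2, mean = 8/2 ≈ 4.000
  cycle 1 → 0 → 1: weight = 8, length = 2, mean = 8/2 ≈ 4.000
Minimum mean = 4.000, attained e.g. along the cycle 0 → 1 → 0 with weight 8 and length 2. So λ(A) = 8/2 = 4.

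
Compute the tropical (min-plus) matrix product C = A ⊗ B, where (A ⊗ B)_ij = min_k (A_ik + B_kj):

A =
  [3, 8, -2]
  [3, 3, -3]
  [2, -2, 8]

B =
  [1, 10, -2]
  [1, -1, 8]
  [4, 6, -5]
A ⊗ B =
  [2, 4, -7]
  [1, 2, -8]
  [-1, -3, 0]

Apply the min-plus product entry-by-entry:
  C[0][0] = min over k of (A[0][0] + B[0][0] = 3 + 1 = 4, A[0][1] + B[1][0] = 8 + 1 = 9, A[0][2] + B[2][0] = -2 + 4 = 2) = 2 (attained at k = 2)
  C[0][1] = min over k of (A[0][0] + B[0][1] = 3 + 10 = 13, A[0][1] + B[1][1] = 8 + -1 = 7, A[0][2] + B[2][1] = -2 + 6 = 4) = 4 (attained at k = 2)
  C[0][2] = min over k of (A[0][0] + B[0][2] = 3 + -2 = 1, A[0][1] + B[1][2] = 8 + 8 = 16, A[0][2] + B[2][2] = -2 + -5 = -7) = -7 (attained at k = 2)
  C[1][0] = min over k of (A[1][0] + B[0][0] = 3 + 1 = 4, A[1][1] + B[1][0] = 3 + 1 = 4, A[1][2] + B[2][0] = -3 + 4 = 1) = 1 (attained at k = 2)
  C[1][1] = min over k of (A[1][0] + B[0][1] = 3 + 10 = 13, A[1][1] + B[1][1] = 3 + -1 = 2, A[1][2] + B[2][1] = -3 + 6 = 3) = 2 (attained at k = 1)
  C[1][2] = min over k of (A[1][0] + B[0][2] = 3 + -2 = 1, A[1][1] + B[1][2] = 3 + 8 = 11, A[1][2] + B[2][2] = -3 + -5 = -8) = -8 (attained at k = 2)
  C[2][0] = min over k of (A[2][0] + B[0][0] = 2 + 1 = 3, A[2][1] + B[1][0] = -2 + 1 = -1, A[2][2] + B[2][0] = 8 + 4 = 12) = -1 (attained at k = 1)
  C[2][1] = min over k of (A[2][0] + B[0][1] = 2 + 10 = 12, A[2][1] + B[1][1] = -2 + -1 = -3, A[2][2] + B[2][1] = 8 + 6 = 14) = -3 (attained at k = 1)
  C[2][2] = min over k of (A[2][0] + B[0][2] = 2 + -2 = 0, A[2][1] + B[1][2] = -2 + 8 = 6, A[2][2] + B[2][2] = 8 + -5 = 3) = 0 (attained at k = 0)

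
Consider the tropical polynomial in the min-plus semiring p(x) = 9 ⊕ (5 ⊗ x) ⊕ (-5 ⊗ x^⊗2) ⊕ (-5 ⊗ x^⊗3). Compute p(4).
p(4) = 3

A tropical monomial a ⊗ x^⊗i evaluates to a + i · x. Evaluating each term at x = 4:
  Term 0 contributes 9 + 0 · 4 = 9
  Term 1 contributes 5 + 1 · 4 = 9
  Term 2 contributes -5 + 2 · 4 = 3
  Term 3 contributes -5 + 3 · 4 = 7
p(4) = ⊕ of these = min[9, 9, 3, 7] = 3.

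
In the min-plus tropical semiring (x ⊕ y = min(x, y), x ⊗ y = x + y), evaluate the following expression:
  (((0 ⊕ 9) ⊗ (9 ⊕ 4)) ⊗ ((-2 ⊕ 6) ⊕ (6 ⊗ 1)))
(((0 ⊕ 9) ⊗ (9 ⊕ 4)) ⊗ ((-2 ⊕ 6) ⊕ (6 ⊗ 1))) = 2

Expand innermost to outermost. Recall ⊕ takes the minimum of its arguments and ⊗ takes their sum. Working out the expression (((0 ⊕ 9) ⊗ (9 ⊕ 4)) ⊗ ((-2 ⊕ 6) ⊕ (6 ⊗ 1))) gives 2.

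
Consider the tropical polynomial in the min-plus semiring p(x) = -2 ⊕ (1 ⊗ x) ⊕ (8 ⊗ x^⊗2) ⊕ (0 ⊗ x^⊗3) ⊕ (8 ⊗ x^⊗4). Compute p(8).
p(8) = -2

A tropical monomial a ⊗ x^⊗i evaluates to a + i · x. Evaluating each term at x = 8:
  Term 0 contributes -2 + 0 · 8 = -2
  Term 1 contributes 1 + 1 · 8 = 9
  Term 2 contributes 8 + 2 · 8 = 24
  Term 3 contributes 0 + 3 · 8 = 24
  Term 4 contributes 8 + 4 · 8 = 40
p(8) = ⊕ of these = min[-2, 9, 24, 24, 40] = -2.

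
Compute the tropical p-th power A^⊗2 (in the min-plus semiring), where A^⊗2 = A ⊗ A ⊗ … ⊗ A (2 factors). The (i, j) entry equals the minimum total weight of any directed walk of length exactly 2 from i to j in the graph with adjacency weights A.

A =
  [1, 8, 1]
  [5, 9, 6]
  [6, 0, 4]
A^⊗2 =
  [2, 1, 2]
  [6, 6, 6]
  [5, 4, 6]

Each entry (A^⊗2)_ij equals the minimum over all length-2 walks i = v_0 → v_1 → … → v_2 = j of Σ_t A[v_t][v_{t+1}]. For example, for (i, j) = (0, 2) we minimise over 3 possible intermediate vertex sequences; the minimum is 2, attained along the walk 0 → 0 → 2.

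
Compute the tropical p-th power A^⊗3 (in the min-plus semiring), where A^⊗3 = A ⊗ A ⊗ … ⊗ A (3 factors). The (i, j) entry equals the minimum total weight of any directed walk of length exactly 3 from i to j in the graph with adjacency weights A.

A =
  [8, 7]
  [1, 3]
A^⊗3 =
  [11, 13]
  [7, 9]

Each entry (A^⊗3)_ij equals the minimum over all length-3 walks i = v_0 → v_1 → … → v_3 = j of Σ_t A[v_t][v_{t+1}]. For example, for (i, j) = (0, 1) we minimise over 4 possible intermediate vertex sequences; the minimum is 13, attained along the walk 0 → 1 → 1 → 1.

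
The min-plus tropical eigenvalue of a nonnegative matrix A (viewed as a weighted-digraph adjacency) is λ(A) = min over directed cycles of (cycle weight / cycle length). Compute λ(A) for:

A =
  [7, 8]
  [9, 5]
λ(A) = 5

Enumerate directed cycles and compute their means (weight / length). Sample:
  cycle 0 → 0: weight = 7, length = 1, mean = 7/1 ≈ 7.000
  cycle 1 → 1: weight = 5, length = 1, mean = 5/1 ≈ 5.000
  cycle 0 → 1 → 0: weight = 17, length = 2, mean = 17/2 ≈ 8.500
  cycle 1 → 0 → 1: weight = 17, length = 2, mean = 17/2 ≈ 8.500
Minimum mean = 5.000, attained e.g. along the cycle 1 → 1 with weight 5 and length 1. So λ(A) = 5/1 = 5.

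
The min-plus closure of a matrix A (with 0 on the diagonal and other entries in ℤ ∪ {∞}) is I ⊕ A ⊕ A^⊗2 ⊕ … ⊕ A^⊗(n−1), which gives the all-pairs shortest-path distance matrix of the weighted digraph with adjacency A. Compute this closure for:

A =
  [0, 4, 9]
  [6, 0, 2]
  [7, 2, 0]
Closure =
  [0, 4, 6]
  [6, 0, 2]
  [7, 2, 0]

This is the Floyd-Warshall all-pairs shortest-path computation. For each intermediate vertex k = 0, 1, …, 2, update dist[i][j] ← min(dist[i][j], dist[i][k] + dist[k][j]). The final matrix gives, for each (i, j), the minimum total weight of any directed path from i to j (possibly empty when i = j).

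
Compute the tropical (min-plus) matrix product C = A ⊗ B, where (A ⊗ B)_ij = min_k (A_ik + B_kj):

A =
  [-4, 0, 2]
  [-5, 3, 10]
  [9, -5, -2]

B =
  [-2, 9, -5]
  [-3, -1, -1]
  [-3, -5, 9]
A ⊗ B =
  [-6, -3, -9]
  [-7, 2, -10]
  [-8, -7, -6]

Apply the min-plus product entry-by-entry:
  C[0][0] = min over k of (A[0][0] + B[0][0] = -4 + -2 = -6, A[0][1] + B[1][0] = 0 + -3 = -3, A[0][2] + B[2][0] = 2 + -3 = -1) = -6 (attained at k = 0)
  C[0][1] = min over k of (A[0][0] + B[0][1] = -4 + 9 = 5, A[0][1] + B[1][1] = 0 + -1 = -1, A[0][2] + B[2][1] = 2 + -5 = -3) = -3 (attained at k = 2)
  C[0][2] = min over k of (A[0][0] + B[0][2] = -4 + -5 = -9, A[0][1] + B[1][2] = 0 + -1 = -1, A[0][2] + B[2][2] = 2 + 9 = 11) = -9 (attained at k = 0)
  C[1][0] = min over k of (A[1][0] + B[0][0] = -5 + -2 = -7, A[1][1] + B[1][0] = 3 + -3 = 0, A[1][2] + B[2][0] = 10 + -3 = 7) = -7 (attained at k = 0)
  C[1][1] = min over k of (A[1][0] + B[0][1] = -5 + 9 = 4, A[1][1] + B[1][1] = 3 + -1 = 2, A[1][2] + B[2][1] = 10 + -5 = 5) = 2 (attained at k = 1)
  C[1][2] = min over k of (A[1][0] + B[0][2] = -5 + -5 = -10, A[1][1] + B[1][2] = 3 + -1 = 2, A[1][2] + B[2][2] = 10 + 9 = 19) = -10 (attained at k = 0)
  C[2][0] = min over k of (A[2][0] + B[0][0] = 9 + -2 = 7, A[2][1] + B[1][0] = -5 + -3 = -8, A[2][2] + B[2][0] = -2 + -3 = -5) = -8 (attained at k = 1)
  C[2][1] = min over k of (A[2][0] + B[0][1] = 9 + 9 = 18, A[2][1] + B[1][1] = -5 + -1 = -6, A[2][2] + B[2][1] = -2 + -5 = -7) = -7 (attained at k = 2)
  C[2][2] = min over k of (A[2][0] + B[0][2] = 9 + -5 = 4, A[2][1] + B[1][2] = -5 + -1 = -6, A[2][2] + B[2][2] = -2 + 9 = 7) = -6 (attained at k = 1)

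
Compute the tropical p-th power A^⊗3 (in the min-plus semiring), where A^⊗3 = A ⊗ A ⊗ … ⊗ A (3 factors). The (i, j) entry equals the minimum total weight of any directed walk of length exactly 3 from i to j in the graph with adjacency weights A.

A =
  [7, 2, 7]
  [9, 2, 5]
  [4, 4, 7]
A^⊗3 =
  [11, 6, 9]
  [11, 6, 9]
  [13, 8, 11]

Each entry (A^⊗3)_ij equals the minimum over all length-3 walks i = v_0 → v_1 → … → v_3 = j of Σ_t A[v_t][v_{t+1}]. For example, for (i, j) = (0, 2) we minimise over 9 possible intermediate vertex sequences; the minimum is 9, attained along the walk 0 → 1 → 1 → 2.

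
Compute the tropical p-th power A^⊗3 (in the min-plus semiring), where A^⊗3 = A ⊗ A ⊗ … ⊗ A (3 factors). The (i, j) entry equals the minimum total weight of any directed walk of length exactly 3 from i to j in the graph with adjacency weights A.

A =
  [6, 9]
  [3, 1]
A^⊗3 =
  [13, 11]
  [5, 3]

Each entry (A^⊗3)_ij equals the minimum over all length-3 walks i = v_0 → v_1 → … → v_3 = j of Σ_t A[v_t][v_{t+1}]. For example, for (i, j) = (0, 1) we minimise over 4 possible intermediate vertex sequences; the minimum is 11, attained along the walk 0 → 1 → 1 → 1.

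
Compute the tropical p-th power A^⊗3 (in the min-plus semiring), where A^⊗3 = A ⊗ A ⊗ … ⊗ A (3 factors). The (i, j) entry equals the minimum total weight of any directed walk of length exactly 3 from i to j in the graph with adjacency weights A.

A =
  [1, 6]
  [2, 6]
A^⊗3 =
  [3, 8]
  [4, 9]

Each entry (A^⊗3)_ij equals the minimum over all length-3 walks i = v_0 → v_1 → … → v_3 = j of Σ_t A[v_t][v_{t+1}]. For example, for (i, j) = (0, 1) we minimise over 4 possible intermediate vertex sequences; the minimum is 8, attained along the walk 0 → 0 → 0 → 1.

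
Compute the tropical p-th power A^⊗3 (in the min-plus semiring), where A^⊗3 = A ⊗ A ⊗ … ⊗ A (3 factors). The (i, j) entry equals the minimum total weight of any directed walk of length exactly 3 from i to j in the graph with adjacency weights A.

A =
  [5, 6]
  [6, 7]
A^⊗3 =
  [15, 16]
  [16, 17]

Each entry (A^⊗3)_ij equals the minimum over all length-3 walks i = v_0 → v_1 → … → v_3 = j of Σ_t A[v_t][v_{t+1}]. For example, for (i, j) = (0, 1) we minimise over 4 possible intermediate vertex sequences; the minimum is 16, attained along the walk 0 → 0 → 0 → 1.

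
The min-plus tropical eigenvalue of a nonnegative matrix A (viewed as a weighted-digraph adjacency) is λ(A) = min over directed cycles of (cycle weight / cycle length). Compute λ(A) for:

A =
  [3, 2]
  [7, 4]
λ(A) = 3

Enumerate directed cycles and compute their means (weight / length). Sample:
  cycle 0 → 0: weight = 3, length = 1, mean = 3/1 ≈ 3.000
  cycle 1 → 1: weight = 4, length = 1, mean = 4/1 ≈ 4.000
  cycle 0 → 1 → 0: weight = 9, length = 2, mean = 9/2 ≈ 4.500
  cycle 1 → 0 → 1: weight = 9, length = 2, mean = 9/2 ≈ 4.500
Minimum mean = 3.000, attained e.g. along the cycle 0 → 0 with weight 3 and length 1. So λ(A) = 3/1 = 3.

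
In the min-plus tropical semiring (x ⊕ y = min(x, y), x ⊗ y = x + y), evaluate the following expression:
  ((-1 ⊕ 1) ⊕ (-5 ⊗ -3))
((-1 ⊕ 1) ⊕ (-5 ⊗ -3)) = -8

Expand innermost to outermost. Recall ⊕ takes the minimum of its arguments and ⊗ takes their sum. Working out the expression ((-1 ⊕ 1) ⊕ (-5 ⊗ -3)) gives -8.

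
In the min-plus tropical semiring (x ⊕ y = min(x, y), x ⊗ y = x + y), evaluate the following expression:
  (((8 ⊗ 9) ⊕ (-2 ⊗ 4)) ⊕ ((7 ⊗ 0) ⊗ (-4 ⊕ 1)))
(((8 ⊗ 9) ⊕ (-2 ⊗ 4)) ⊕ ((7 ⊗ 0) ⊗ (-4 ⊕ 1))) = 2

Expand innermost to outermost. Recall ⊕ takes the minimum of its arguments and ⊗ takes their sum. Working out the expression (((8 ⊗ 9) ⊕ (-2 ⊗ 4)) ⊕ ((7 ⊗ 0) ⊗ (-4 ⊕ 1))) gives 2.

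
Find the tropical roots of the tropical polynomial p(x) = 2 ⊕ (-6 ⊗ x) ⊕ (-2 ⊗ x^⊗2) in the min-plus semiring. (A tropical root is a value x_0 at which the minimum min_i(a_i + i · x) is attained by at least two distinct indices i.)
Roots: {-4, 8}

Each tropical root is a break point of the lower envelope of the lines y = a_i + i · x (there are 3 lines, with slopes 0, 1, ..., 2). Only the lines that attain the minimum somewhere contribute to roots; other lines are dominated. Here the surviving (envelope) indices are i = 2, i = 1, i = 0.
Intersections between consecutive envelope lines give the roots: for adjacent envelope indices i < j the intersection is x = (a_i − a_j) / (j − i). Reading off the sorted break points: {-4, 8}.
Verification: at each break x_0, at least two indices attain the minimum of min_i(a_i + i · x_0).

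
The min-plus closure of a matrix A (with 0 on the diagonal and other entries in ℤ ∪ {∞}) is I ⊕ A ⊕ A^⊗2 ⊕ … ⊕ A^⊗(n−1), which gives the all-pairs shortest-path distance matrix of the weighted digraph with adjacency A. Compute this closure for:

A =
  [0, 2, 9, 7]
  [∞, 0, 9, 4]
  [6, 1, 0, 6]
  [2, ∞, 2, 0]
Closure =
  [0, 2, 8, 6]
  [6, 0, 6, 4]
  [6, 1, 0, 5]
  [2, 3, 2, 0]

This is the Floyd-Warshall all-pairs shortest-path computation. For each intermediate vertex k = 0, 1, …, 3, update dist[i][j] ← min(dist[i][j], dist[i][k] + dist[k][j]). The final matrix gives, for each (i, j), the minimum total weight of any directed path from i to j (possibly empty when i = j).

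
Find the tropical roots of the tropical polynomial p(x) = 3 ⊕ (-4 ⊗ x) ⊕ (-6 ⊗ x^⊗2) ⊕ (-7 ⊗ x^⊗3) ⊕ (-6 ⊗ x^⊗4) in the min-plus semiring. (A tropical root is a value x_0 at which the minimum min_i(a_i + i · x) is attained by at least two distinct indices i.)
Roots: {-1, 1, 2, 7}

Each tropical root is a break point of the lower envelope of the lines y = a_i + i · x (there are 5 lines, with slopes 0, 1, ..., 4). Only the lines that attain the minimum somewhere contribute to roots; other lines are dominated. Here the surviving (envelope) indices are i = 4, i = 3, i = 2, i = 1, i = 0.
Intersections between consecutive envelope lines give the roots: for adjacent envelope indices i < j the intersection is x = (a_i − a_j) / (j − i). Reading off the sorted break points: {-1, 1, 2, 7}.
Verification: at each break x_0, at least two indices attain the minimum of min_i(a_i + i · x_0).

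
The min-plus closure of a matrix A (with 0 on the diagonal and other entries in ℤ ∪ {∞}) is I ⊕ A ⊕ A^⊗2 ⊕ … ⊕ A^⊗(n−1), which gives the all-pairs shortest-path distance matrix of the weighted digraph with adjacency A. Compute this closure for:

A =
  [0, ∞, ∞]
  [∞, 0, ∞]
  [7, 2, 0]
Closure =
  [0, ∞, ∞]
  [∞, 0, ∞]
  [7, 2, 0]

This is the Floyd-Warshall all-pairs shortest-path computation. For each intermediate vertex k = 0, 1, …, 2, update dist[i][j] ← min(dist[i][j], dist[i][k] + dist[k][j]). The final matrix gives, for each (i, j), the minimum total weight of any directed path from i to j (possibly empty when i = j).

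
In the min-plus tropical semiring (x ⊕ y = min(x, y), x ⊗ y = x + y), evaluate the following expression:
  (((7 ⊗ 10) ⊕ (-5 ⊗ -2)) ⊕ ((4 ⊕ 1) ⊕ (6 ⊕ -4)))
(((7 ⊗ 10) ⊕ (-5 ⊗ -2)) ⊕ ((4 ⊕ 1) ⊕ (6 ⊕ -4))) = -7

Expand innermost to outermost. Recall ⊕ takes the minimum of its arguments and ⊗ takes their sum. Working out the expression (((7 ⊗ 10) ⊕ (-5 ⊗ -2)) ⊕ ((4 ⊕ 1) ⊕ (6 ⊕ -4))) gives -7.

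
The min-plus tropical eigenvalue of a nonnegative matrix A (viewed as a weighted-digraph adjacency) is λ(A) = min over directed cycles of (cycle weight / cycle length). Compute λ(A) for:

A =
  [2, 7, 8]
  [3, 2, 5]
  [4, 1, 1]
λ(A) = 1

Enumerate directed cycles and compute their means (weight / length). Sample:
  cycle 0 → 0: weight = 2, length = 1, mean = 2/1 ≈ 2.000
  cycle 1 → 1: weight = 2, length = 1, mean = 2/1 ≈ 2.000
  cycle 2 → 2: weight = 1, length = 1, mean = 1/1 ≈ 1.000
  cycle 0 → 1 → 0: weight = 10, length = 2, mean = 10/2 ≈ 5.000
  cycle 0 → 2 → 0: weight = 12, length = 2, mean = 12/2 ≈ 6.000
  cycle 1 → 0 → 1: weight = 10, length = 2, mean = 10/2 ≈ 5.000
Minimum mean = 1.000, attained e.g. along the cycle 2 → 2 with weight 1 and length 1. So λ(A) = 1/1 = 1.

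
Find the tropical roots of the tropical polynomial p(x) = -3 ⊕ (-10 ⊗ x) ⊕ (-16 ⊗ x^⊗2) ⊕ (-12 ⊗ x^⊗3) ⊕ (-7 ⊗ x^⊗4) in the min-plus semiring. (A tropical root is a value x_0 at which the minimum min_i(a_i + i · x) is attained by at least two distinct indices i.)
Roots: {-5, -4, 6, 7}

Each tropical root is a break point of the lower envelope of the lines y = a_i + i · x (there are 5 lines, with slopes 0, 1, ..., 4). Only the lines that attain the minimum somewhere contribute to roots; other lines are dominated. Here the surviving (envelope) indices are i = 4, i = 3, i = 2, i = 1, i = 0.
Intersections between consecutive envelope lines give the roots: for adjacent envelope indices i < j the intersection is x = (a_i − a_j) / (j − i). Reading off the sorted break points: {-5, -4, 6, 7}.
Verification: at each break x_0, at least two indices attain the minimum of min_i(a_i + i · x_0).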